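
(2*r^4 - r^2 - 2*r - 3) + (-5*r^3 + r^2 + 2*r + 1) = 2*r^4 - 5*r^3 - 2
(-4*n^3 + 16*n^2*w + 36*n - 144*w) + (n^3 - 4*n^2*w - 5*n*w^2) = -3*n^3 + 12*n^2*w - 5*n*w^2 + 36*n - 144*w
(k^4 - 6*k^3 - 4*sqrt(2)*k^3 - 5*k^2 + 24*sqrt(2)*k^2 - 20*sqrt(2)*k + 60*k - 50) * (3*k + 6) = 3*k^5 - 12*sqrt(2)*k^4 - 12*k^4 - 51*k^3 + 48*sqrt(2)*k^3 + 84*sqrt(2)*k^2 + 150*k^2 - 120*sqrt(2)*k + 210*k - 300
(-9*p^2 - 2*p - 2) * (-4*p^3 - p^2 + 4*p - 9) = 36*p^5 + 17*p^4 - 26*p^3 + 75*p^2 + 10*p + 18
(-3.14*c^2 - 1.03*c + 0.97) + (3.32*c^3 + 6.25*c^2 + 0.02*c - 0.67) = 3.32*c^3 + 3.11*c^2 - 1.01*c + 0.3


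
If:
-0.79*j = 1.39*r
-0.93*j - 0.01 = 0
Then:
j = -0.01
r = 0.01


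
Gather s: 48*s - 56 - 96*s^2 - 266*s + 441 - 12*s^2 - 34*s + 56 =-108*s^2 - 252*s + 441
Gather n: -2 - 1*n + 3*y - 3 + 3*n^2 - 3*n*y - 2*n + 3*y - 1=3*n^2 + n*(-3*y - 3) + 6*y - 6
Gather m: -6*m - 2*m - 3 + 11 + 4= 12 - 8*m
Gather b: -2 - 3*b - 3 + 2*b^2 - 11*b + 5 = 2*b^2 - 14*b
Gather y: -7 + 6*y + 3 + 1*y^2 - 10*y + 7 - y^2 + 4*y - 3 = 0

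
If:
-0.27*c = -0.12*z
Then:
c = 0.444444444444444*z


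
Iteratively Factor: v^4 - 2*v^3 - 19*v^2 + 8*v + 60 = (v - 2)*(v^3 - 19*v - 30) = (v - 2)*(v + 3)*(v^2 - 3*v - 10) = (v - 2)*(v + 2)*(v + 3)*(v - 5)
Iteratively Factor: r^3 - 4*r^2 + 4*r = (r - 2)*(r^2 - 2*r) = (r - 2)^2*(r)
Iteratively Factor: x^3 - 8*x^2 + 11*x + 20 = (x - 4)*(x^2 - 4*x - 5) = (x - 4)*(x + 1)*(x - 5)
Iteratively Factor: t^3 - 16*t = (t - 4)*(t^2 + 4*t) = (t - 4)*(t + 4)*(t)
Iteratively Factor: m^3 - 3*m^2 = (m)*(m^2 - 3*m) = m*(m - 3)*(m)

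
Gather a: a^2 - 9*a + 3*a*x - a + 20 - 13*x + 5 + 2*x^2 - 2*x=a^2 + a*(3*x - 10) + 2*x^2 - 15*x + 25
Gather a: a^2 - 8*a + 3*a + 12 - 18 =a^2 - 5*a - 6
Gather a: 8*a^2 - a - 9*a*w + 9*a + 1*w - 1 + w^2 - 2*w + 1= 8*a^2 + a*(8 - 9*w) + w^2 - w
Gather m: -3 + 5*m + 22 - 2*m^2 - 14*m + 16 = -2*m^2 - 9*m + 35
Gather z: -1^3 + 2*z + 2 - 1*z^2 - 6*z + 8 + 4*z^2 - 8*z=3*z^2 - 12*z + 9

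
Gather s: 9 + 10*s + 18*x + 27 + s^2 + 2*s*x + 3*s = s^2 + s*(2*x + 13) + 18*x + 36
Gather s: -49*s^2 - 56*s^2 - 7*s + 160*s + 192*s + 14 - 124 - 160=-105*s^2 + 345*s - 270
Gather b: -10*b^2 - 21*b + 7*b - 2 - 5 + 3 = -10*b^2 - 14*b - 4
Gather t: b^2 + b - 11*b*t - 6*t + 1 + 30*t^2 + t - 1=b^2 + b + 30*t^2 + t*(-11*b - 5)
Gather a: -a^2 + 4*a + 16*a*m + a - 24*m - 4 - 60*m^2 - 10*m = -a^2 + a*(16*m + 5) - 60*m^2 - 34*m - 4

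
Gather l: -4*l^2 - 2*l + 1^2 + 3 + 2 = -4*l^2 - 2*l + 6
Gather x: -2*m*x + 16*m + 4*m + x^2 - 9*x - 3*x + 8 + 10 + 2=20*m + x^2 + x*(-2*m - 12) + 20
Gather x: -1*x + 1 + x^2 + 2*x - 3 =x^2 + x - 2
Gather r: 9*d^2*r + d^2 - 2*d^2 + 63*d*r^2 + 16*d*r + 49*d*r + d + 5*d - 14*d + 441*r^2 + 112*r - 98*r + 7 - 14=-d^2 - 8*d + r^2*(63*d + 441) + r*(9*d^2 + 65*d + 14) - 7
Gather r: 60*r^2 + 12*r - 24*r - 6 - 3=60*r^2 - 12*r - 9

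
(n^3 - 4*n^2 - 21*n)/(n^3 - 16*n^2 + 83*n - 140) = n*(n + 3)/(n^2 - 9*n + 20)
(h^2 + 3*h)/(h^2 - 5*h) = (h + 3)/(h - 5)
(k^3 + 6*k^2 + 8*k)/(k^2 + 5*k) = (k^2 + 6*k + 8)/(k + 5)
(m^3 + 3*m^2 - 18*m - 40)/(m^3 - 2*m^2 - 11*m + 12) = (m^2 + 7*m + 10)/(m^2 + 2*m - 3)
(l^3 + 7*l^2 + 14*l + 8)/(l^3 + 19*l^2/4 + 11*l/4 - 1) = 4*(l + 2)/(4*l - 1)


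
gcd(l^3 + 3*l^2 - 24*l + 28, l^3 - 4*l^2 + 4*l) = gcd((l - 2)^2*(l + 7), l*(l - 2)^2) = l^2 - 4*l + 4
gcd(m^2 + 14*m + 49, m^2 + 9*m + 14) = m + 7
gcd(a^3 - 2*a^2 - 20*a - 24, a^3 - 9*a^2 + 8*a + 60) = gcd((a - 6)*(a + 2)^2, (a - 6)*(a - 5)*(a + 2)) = a^2 - 4*a - 12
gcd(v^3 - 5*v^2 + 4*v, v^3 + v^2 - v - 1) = v - 1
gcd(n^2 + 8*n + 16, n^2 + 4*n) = n + 4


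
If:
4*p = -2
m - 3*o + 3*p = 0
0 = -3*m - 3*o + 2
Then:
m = 7/8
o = -5/24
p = -1/2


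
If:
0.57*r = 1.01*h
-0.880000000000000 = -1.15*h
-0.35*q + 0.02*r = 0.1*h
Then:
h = 0.77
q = -0.14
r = 1.36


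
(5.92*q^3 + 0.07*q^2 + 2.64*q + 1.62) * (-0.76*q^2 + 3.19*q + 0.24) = -4.4992*q^5 + 18.8316*q^4 - 0.3623*q^3 + 7.2072*q^2 + 5.8014*q + 0.3888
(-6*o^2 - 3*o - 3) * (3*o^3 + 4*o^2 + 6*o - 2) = -18*o^5 - 33*o^4 - 57*o^3 - 18*o^2 - 12*o + 6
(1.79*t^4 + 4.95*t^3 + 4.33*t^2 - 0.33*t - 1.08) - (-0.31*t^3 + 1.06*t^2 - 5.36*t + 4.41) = 1.79*t^4 + 5.26*t^3 + 3.27*t^2 + 5.03*t - 5.49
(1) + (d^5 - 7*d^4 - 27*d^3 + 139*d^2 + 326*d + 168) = d^5 - 7*d^4 - 27*d^3 + 139*d^2 + 326*d + 169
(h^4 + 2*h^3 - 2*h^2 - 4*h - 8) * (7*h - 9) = 7*h^5 + 5*h^4 - 32*h^3 - 10*h^2 - 20*h + 72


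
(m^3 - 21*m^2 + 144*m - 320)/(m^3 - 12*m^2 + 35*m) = (m^2 - 16*m + 64)/(m*(m - 7))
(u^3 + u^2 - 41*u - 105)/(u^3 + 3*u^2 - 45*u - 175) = (u + 3)/(u + 5)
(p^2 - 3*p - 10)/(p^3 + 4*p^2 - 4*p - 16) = (p - 5)/(p^2 + 2*p - 8)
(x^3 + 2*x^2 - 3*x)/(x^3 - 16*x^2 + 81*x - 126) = x*(x^2 + 2*x - 3)/(x^3 - 16*x^2 + 81*x - 126)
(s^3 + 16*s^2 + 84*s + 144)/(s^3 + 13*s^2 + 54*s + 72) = (s + 6)/(s + 3)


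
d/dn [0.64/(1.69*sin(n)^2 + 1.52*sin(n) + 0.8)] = -(2.1632*sin(n) + 0.9728)*cos(n)/(1.69*sin(n)^2 + 1.52*sin(n) + 0.8)^2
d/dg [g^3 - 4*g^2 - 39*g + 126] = 3*g^2 - 8*g - 39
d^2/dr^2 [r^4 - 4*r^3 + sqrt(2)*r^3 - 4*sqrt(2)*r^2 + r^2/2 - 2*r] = 12*r^2 - 24*r + 6*sqrt(2)*r - 8*sqrt(2) + 1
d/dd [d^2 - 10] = 2*d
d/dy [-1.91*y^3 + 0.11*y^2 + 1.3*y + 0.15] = -5.73*y^2 + 0.22*y + 1.3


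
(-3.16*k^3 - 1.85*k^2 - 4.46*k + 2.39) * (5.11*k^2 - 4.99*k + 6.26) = -16.1476*k^5 + 6.3149*k^4 - 33.3407*k^3 + 22.8873*k^2 - 39.8457*k + 14.9614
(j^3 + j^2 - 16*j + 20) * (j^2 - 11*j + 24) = j^5 - 10*j^4 - 3*j^3 + 220*j^2 - 604*j + 480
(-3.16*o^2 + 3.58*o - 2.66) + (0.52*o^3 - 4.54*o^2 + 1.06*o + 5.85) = 0.52*o^3 - 7.7*o^2 + 4.64*o + 3.19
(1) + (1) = 2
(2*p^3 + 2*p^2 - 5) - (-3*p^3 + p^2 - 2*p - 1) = 5*p^3 + p^2 + 2*p - 4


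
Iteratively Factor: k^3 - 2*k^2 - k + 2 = (k - 1)*(k^2 - k - 2) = (k - 2)*(k - 1)*(k + 1)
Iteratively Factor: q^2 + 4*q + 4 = (q + 2)*(q + 2)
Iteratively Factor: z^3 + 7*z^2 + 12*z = (z + 3)*(z^2 + 4*z) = (z + 3)*(z + 4)*(z)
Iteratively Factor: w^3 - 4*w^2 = (w)*(w^2 - 4*w) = w^2*(w - 4)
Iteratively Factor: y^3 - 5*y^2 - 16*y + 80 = (y - 5)*(y^2 - 16) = (y - 5)*(y + 4)*(y - 4)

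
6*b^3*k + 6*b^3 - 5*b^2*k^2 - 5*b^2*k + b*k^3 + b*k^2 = (-3*b + k)*(-2*b + k)*(b*k + b)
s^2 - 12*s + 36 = (s - 6)^2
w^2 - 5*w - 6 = (w - 6)*(w + 1)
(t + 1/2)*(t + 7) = t^2 + 15*t/2 + 7/2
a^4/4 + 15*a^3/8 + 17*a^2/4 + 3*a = a*(a/4 + 1)*(a + 3/2)*(a + 2)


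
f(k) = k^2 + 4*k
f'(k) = 2*k + 4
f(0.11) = 0.45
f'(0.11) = 4.22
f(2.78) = 18.85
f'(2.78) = 9.56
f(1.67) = 9.47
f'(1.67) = 7.34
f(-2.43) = -3.82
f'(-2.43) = -0.86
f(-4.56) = 2.55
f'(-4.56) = -5.12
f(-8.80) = 42.24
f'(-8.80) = -13.60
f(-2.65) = -3.58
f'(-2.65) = -1.30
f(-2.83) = -3.31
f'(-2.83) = -1.66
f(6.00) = 60.00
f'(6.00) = 16.00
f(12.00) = 192.00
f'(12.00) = 28.00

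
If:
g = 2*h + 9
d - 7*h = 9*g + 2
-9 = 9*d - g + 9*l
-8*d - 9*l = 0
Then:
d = -166/23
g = 41/23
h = -83/23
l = 1328/207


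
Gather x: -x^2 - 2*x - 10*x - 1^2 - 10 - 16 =-x^2 - 12*x - 27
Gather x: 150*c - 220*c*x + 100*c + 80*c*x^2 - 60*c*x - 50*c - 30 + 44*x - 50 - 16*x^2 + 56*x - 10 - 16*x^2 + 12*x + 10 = 200*c + x^2*(80*c - 32) + x*(112 - 280*c) - 80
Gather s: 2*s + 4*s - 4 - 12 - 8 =6*s - 24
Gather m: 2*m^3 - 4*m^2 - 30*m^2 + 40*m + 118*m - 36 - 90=2*m^3 - 34*m^2 + 158*m - 126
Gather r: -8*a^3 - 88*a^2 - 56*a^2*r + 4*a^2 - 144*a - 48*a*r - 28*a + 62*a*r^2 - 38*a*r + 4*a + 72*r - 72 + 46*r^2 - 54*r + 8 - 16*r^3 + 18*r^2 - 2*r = -8*a^3 - 84*a^2 - 168*a - 16*r^3 + r^2*(62*a + 64) + r*(-56*a^2 - 86*a + 16) - 64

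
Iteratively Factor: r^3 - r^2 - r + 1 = (r + 1)*(r^2 - 2*r + 1) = (r - 1)*(r + 1)*(r - 1)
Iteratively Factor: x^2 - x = (x - 1)*(x)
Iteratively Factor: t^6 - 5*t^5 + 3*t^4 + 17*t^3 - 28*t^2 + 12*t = (t - 3)*(t^5 - 2*t^4 - 3*t^3 + 8*t^2 - 4*t) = (t - 3)*(t - 1)*(t^4 - t^3 - 4*t^2 + 4*t) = t*(t - 3)*(t - 1)*(t^3 - t^2 - 4*t + 4) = t*(t - 3)*(t - 1)^2*(t^2 - 4) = t*(t - 3)*(t - 1)^2*(t + 2)*(t - 2)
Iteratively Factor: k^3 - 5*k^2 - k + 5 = (k - 1)*(k^2 - 4*k - 5) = (k - 1)*(k + 1)*(k - 5)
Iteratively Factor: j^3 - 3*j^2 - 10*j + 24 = (j - 2)*(j^2 - j - 12) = (j - 2)*(j + 3)*(j - 4)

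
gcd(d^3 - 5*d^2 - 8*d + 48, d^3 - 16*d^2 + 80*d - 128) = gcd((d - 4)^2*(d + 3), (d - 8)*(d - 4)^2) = d^2 - 8*d + 16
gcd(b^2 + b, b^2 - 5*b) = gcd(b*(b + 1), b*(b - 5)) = b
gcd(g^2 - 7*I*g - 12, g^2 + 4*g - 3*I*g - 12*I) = g - 3*I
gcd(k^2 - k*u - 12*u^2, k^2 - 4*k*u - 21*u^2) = k + 3*u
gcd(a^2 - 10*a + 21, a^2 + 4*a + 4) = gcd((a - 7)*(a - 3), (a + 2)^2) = 1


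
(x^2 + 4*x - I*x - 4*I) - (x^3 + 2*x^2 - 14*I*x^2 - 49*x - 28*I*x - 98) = -x^3 - x^2 + 14*I*x^2 + 53*x + 27*I*x + 98 - 4*I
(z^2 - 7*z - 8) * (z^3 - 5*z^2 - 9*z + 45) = z^5 - 12*z^4 + 18*z^3 + 148*z^2 - 243*z - 360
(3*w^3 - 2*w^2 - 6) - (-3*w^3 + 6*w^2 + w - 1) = 6*w^3 - 8*w^2 - w - 5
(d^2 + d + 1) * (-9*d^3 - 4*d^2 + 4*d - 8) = -9*d^5 - 13*d^4 - 9*d^3 - 8*d^2 - 4*d - 8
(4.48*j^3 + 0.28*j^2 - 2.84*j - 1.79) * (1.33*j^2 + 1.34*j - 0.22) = 5.9584*j^5 + 6.3756*j^4 - 4.3876*j^3 - 6.2479*j^2 - 1.7738*j + 0.3938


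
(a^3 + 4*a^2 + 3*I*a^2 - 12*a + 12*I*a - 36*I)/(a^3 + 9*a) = (a^2 + 4*a - 12)/(a*(a - 3*I))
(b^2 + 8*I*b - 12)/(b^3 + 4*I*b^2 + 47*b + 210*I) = (b + 2*I)/(b^2 - 2*I*b + 35)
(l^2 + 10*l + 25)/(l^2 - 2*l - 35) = (l + 5)/(l - 7)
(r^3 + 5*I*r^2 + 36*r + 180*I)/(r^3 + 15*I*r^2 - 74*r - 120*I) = (r - 6*I)/(r + 4*I)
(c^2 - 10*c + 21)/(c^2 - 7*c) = (c - 3)/c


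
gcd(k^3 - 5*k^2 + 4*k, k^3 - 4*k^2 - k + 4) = k^2 - 5*k + 4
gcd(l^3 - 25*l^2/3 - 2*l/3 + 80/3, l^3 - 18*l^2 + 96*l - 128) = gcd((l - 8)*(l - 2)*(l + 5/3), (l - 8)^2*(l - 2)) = l^2 - 10*l + 16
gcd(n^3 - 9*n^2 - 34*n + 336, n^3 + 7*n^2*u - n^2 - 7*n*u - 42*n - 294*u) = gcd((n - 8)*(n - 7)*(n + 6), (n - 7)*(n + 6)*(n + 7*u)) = n^2 - n - 42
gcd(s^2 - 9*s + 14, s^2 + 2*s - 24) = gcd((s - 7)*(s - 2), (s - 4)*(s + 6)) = 1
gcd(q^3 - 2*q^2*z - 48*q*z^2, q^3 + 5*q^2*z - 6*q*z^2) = q^2 + 6*q*z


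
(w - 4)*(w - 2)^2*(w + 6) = w^4 - 2*w^3 - 28*w^2 + 104*w - 96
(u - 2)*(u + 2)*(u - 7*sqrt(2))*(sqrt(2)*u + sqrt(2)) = sqrt(2)*u^4 - 14*u^3 + sqrt(2)*u^3 - 14*u^2 - 4*sqrt(2)*u^2 - 4*sqrt(2)*u + 56*u + 56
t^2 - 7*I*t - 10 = (t - 5*I)*(t - 2*I)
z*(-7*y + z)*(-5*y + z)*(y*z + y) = 35*y^3*z^2 + 35*y^3*z - 12*y^2*z^3 - 12*y^2*z^2 + y*z^4 + y*z^3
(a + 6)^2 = a^2 + 12*a + 36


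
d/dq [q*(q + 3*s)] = 2*q + 3*s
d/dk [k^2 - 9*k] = 2*k - 9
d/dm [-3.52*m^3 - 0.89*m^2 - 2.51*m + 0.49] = -10.56*m^2 - 1.78*m - 2.51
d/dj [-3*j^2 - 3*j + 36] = -6*j - 3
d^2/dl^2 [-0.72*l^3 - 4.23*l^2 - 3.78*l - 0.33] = -4.32*l - 8.46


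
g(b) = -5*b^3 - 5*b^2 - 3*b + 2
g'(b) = -15*b^2 - 10*b - 3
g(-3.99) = 251.98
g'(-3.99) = -201.90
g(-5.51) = 703.15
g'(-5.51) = -403.30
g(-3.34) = 142.54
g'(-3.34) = -136.93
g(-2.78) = 79.12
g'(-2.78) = -91.13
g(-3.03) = 104.28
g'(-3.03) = -110.41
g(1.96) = -60.74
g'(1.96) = -80.22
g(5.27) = -884.49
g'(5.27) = -472.29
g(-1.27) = 7.99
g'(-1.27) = -14.49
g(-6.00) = 920.00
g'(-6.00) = -483.00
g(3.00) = -187.00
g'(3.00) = -168.00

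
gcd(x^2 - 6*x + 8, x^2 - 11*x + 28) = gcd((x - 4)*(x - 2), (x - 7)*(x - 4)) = x - 4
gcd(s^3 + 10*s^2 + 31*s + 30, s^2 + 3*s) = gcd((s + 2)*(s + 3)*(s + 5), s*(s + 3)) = s + 3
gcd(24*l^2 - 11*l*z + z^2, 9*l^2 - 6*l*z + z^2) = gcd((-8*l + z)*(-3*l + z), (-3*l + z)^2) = -3*l + z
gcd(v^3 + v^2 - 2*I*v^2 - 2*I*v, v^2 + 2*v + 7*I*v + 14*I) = 1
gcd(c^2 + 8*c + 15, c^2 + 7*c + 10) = c + 5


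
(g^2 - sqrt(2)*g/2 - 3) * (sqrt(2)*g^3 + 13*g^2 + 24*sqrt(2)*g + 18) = sqrt(2)*g^5 + 12*g^4 + 29*sqrt(2)*g^3/2 - 45*g^2 - 81*sqrt(2)*g - 54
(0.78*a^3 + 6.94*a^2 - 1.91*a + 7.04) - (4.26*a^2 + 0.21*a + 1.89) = 0.78*a^3 + 2.68*a^2 - 2.12*a + 5.15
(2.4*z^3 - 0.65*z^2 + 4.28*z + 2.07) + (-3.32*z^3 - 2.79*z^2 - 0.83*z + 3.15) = -0.92*z^3 - 3.44*z^2 + 3.45*z + 5.22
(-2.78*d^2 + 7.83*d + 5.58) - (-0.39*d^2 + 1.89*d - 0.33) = -2.39*d^2 + 5.94*d + 5.91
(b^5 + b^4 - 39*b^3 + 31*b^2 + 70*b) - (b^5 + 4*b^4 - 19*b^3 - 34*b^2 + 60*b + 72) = -3*b^4 - 20*b^3 + 65*b^2 + 10*b - 72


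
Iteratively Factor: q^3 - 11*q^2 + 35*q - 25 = (q - 1)*(q^2 - 10*q + 25) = (q - 5)*(q - 1)*(q - 5)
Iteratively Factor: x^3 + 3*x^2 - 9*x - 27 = (x - 3)*(x^2 + 6*x + 9) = (x - 3)*(x + 3)*(x + 3)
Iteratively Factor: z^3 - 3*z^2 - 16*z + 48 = (z - 4)*(z^2 + z - 12) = (z - 4)*(z - 3)*(z + 4)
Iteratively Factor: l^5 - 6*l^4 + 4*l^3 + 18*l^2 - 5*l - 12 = (l + 1)*(l^4 - 7*l^3 + 11*l^2 + 7*l - 12) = (l + 1)^2*(l^3 - 8*l^2 + 19*l - 12) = (l - 4)*(l + 1)^2*(l^2 - 4*l + 3) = (l - 4)*(l - 1)*(l + 1)^2*(l - 3)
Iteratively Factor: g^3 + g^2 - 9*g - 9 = (g - 3)*(g^2 + 4*g + 3) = (g - 3)*(g + 3)*(g + 1)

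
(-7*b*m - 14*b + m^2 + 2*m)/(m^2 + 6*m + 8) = (-7*b + m)/(m + 4)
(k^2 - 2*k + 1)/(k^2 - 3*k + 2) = (k - 1)/(k - 2)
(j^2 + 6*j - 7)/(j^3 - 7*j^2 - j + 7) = (j + 7)/(j^2 - 6*j - 7)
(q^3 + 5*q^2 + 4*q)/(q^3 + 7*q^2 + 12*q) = (q + 1)/(q + 3)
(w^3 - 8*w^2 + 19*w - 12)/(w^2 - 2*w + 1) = (w^2 - 7*w + 12)/(w - 1)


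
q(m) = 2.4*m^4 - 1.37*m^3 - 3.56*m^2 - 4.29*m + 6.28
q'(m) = 9.6*m^3 - 4.11*m^2 - 7.12*m - 4.29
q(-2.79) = 165.71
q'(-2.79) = -224.91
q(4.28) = 620.65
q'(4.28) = 642.61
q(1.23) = -1.44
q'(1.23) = -1.40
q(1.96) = 9.30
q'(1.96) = 38.25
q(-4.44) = 1007.76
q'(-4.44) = -893.97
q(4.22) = 582.95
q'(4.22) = 613.92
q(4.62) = 868.78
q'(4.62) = 821.76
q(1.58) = 0.17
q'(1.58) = 12.07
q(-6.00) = 3310.18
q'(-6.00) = -2183.13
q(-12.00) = 51678.88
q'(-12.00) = -17099.49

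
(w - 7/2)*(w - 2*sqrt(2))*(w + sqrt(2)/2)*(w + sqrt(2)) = w^4 - 7*w^3/2 - sqrt(2)*w^3/2 - 5*w^2 + 7*sqrt(2)*w^2/4 - 2*sqrt(2)*w + 35*w/2 + 7*sqrt(2)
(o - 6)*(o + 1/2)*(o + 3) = o^3 - 5*o^2/2 - 39*o/2 - 9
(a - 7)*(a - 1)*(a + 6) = a^3 - 2*a^2 - 41*a + 42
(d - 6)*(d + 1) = d^2 - 5*d - 6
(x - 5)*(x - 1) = x^2 - 6*x + 5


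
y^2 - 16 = (y - 4)*(y + 4)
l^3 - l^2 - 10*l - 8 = (l - 4)*(l + 1)*(l + 2)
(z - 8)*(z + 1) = z^2 - 7*z - 8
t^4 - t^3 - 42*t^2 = t^2*(t - 7)*(t + 6)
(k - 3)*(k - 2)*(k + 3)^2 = k^4 + k^3 - 15*k^2 - 9*k + 54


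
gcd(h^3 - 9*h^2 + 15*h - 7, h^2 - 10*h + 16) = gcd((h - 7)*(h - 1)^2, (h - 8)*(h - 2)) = 1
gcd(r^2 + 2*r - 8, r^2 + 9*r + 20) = r + 4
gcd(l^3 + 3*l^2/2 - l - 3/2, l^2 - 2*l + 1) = l - 1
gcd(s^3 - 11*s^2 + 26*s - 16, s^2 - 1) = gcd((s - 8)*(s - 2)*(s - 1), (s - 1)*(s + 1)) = s - 1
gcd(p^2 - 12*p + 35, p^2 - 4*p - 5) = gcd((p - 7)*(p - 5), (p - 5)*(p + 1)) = p - 5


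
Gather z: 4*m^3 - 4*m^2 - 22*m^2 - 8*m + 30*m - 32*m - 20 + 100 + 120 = 4*m^3 - 26*m^2 - 10*m + 200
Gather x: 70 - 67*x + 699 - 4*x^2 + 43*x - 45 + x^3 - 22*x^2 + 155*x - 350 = x^3 - 26*x^2 + 131*x + 374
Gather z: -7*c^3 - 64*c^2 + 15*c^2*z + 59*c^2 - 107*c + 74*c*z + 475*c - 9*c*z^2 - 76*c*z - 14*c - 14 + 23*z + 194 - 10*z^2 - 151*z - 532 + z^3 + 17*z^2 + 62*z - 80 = -7*c^3 - 5*c^2 + 354*c + z^3 + z^2*(7 - 9*c) + z*(15*c^2 - 2*c - 66) - 432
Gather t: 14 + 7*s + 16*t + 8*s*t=7*s + t*(8*s + 16) + 14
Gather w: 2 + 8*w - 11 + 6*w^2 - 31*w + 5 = 6*w^2 - 23*w - 4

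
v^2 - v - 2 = (v - 2)*(v + 1)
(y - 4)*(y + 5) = y^2 + y - 20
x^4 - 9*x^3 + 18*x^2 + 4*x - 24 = (x - 6)*(x - 2)^2*(x + 1)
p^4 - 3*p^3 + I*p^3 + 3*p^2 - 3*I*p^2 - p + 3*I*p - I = (p - 1)*(p + I)*(-I*p + I)*(I*p - I)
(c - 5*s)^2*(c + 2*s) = c^3 - 8*c^2*s + 5*c*s^2 + 50*s^3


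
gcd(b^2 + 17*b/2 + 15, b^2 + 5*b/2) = b + 5/2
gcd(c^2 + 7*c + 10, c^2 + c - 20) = c + 5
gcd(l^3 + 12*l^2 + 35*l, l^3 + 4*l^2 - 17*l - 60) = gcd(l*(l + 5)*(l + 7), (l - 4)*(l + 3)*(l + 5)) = l + 5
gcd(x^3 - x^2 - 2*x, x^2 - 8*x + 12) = x - 2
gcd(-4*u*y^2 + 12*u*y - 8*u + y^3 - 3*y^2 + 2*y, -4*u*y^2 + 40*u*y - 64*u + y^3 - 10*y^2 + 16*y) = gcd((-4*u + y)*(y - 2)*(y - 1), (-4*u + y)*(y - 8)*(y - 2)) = -4*u*y + 8*u + y^2 - 2*y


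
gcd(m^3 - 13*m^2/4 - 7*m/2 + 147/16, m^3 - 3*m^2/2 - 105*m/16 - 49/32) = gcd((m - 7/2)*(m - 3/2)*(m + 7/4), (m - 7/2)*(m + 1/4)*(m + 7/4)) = m^2 - 7*m/4 - 49/8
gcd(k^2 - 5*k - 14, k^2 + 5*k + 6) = k + 2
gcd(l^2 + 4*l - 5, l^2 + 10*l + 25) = l + 5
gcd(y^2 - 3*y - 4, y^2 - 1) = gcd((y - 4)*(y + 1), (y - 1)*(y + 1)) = y + 1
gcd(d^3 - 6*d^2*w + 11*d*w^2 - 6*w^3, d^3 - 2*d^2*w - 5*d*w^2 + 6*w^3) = d^2 - 4*d*w + 3*w^2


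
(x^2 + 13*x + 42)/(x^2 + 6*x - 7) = (x + 6)/(x - 1)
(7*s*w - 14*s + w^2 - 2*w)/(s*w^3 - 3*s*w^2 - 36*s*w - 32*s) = (-7*s*w + 14*s - w^2 + 2*w)/(s*(-w^3 + 3*w^2 + 36*w + 32))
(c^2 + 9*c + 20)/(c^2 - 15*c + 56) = (c^2 + 9*c + 20)/(c^2 - 15*c + 56)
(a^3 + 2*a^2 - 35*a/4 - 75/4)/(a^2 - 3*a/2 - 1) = (-4*a^3 - 8*a^2 + 35*a + 75)/(2*(-2*a^2 + 3*a + 2))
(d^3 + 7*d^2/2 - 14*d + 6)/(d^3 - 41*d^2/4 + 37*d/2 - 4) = 2*(2*d^2 + 11*d - 6)/(4*d^2 - 33*d + 8)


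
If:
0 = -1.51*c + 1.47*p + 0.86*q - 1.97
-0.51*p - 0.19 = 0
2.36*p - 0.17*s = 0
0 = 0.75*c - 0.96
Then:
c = 1.28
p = -0.37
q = 5.17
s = -5.17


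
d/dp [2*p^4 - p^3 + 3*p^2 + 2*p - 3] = 8*p^3 - 3*p^2 + 6*p + 2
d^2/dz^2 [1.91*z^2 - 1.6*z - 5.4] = 3.82000000000000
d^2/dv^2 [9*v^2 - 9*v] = 18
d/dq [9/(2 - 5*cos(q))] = -45*sin(q)/(5*cos(q) - 2)^2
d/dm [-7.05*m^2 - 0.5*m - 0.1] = -14.1*m - 0.5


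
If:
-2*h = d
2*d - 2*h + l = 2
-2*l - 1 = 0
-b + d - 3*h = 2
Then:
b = 1/12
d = 5/6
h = -5/12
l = -1/2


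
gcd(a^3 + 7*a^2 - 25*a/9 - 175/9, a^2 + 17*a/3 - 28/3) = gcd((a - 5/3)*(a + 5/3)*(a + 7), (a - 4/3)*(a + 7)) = a + 7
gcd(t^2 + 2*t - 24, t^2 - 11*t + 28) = t - 4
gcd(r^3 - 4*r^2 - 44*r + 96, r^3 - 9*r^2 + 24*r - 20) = r - 2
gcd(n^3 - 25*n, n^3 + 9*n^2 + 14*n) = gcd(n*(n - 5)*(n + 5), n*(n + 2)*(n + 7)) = n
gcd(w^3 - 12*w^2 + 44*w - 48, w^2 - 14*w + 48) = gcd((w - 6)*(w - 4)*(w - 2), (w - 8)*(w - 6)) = w - 6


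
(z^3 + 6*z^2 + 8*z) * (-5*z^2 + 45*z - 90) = -5*z^5 + 15*z^4 + 140*z^3 - 180*z^2 - 720*z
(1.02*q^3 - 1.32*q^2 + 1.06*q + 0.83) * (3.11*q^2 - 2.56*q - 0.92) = 3.1722*q^5 - 6.7164*q^4 + 5.7374*q^3 + 1.0821*q^2 - 3.1*q - 0.7636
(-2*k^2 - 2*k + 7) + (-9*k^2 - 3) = -11*k^2 - 2*k + 4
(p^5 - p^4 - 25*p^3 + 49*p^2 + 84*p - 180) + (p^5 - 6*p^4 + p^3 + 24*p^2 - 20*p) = 2*p^5 - 7*p^4 - 24*p^3 + 73*p^2 + 64*p - 180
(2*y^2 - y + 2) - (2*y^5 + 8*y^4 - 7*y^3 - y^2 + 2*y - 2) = -2*y^5 - 8*y^4 + 7*y^3 + 3*y^2 - 3*y + 4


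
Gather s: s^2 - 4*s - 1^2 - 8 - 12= s^2 - 4*s - 21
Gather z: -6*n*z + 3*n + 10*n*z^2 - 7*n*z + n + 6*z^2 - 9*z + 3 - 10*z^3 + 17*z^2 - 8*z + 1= 4*n - 10*z^3 + z^2*(10*n + 23) + z*(-13*n - 17) + 4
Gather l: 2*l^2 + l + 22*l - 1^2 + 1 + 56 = 2*l^2 + 23*l + 56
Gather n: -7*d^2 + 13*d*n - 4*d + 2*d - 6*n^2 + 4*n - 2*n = -7*d^2 - 2*d - 6*n^2 + n*(13*d + 2)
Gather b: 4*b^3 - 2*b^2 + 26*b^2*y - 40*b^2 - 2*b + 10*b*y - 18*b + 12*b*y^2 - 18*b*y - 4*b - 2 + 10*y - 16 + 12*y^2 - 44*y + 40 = 4*b^3 + b^2*(26*y - 42) + b*(12*y^2 - 8*y - 24) + 12*y^2 - 34*y + 22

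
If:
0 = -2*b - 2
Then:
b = -1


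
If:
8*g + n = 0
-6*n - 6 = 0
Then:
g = 1/8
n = -1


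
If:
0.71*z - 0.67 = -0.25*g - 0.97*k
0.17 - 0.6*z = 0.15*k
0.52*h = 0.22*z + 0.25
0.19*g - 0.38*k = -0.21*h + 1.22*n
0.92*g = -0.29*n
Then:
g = 0.03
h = 0.54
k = 0.58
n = -0.08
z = 0.14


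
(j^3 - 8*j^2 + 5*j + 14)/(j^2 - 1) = (j^2 - 9*j + 14)/(j - 1)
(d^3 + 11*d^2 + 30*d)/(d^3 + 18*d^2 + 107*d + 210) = d/(d + 7)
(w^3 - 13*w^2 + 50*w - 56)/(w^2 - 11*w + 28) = w - 2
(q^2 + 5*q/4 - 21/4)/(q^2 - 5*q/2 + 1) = (4*q^2 + 5*q - 21)/(2*(2*q^2 - 5*q + 2))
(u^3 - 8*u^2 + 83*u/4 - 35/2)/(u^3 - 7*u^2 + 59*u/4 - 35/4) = (u - 2)/(u - 1)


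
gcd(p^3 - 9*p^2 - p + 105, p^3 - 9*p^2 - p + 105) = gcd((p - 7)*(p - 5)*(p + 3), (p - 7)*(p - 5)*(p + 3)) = p^3 - 9*p^2 - p + 105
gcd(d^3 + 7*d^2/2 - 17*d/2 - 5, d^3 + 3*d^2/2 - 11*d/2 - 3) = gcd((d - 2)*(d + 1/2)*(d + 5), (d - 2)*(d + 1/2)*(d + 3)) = d^2 - 3*d/2 - 1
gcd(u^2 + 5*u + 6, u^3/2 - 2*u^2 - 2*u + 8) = u + 2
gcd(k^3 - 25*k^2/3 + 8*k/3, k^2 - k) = k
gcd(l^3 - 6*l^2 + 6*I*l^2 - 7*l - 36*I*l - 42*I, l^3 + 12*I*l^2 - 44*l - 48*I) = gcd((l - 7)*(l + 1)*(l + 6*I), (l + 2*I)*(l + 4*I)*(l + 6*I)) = l + 6*I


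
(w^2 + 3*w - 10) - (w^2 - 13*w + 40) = 16*w - 50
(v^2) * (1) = v^2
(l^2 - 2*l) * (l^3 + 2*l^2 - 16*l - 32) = l^5 - 20*l^3 + 64*l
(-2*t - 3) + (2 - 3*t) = -5*t - 1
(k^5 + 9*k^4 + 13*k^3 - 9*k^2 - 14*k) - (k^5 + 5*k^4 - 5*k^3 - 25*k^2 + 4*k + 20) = 4*k^4 + 18*k^3 + 16*k^2 - 18*k - 20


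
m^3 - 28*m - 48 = (m - 6)*(m + 2)*(m + 4)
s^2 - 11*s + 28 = (s - 7)*(s - 4)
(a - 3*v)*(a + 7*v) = a^2 + 4*a*v - 21*v^2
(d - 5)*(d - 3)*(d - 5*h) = d^3 - 5*d^2*h - 8*d^2 + 40*d*h + 15*d - 75*h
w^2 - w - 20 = (w - 5)*(w + 4)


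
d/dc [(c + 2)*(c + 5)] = 2*c + 7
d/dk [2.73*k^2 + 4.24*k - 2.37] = 5.46*k + 4.24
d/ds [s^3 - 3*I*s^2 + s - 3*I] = 3*s^2 - 6*I*s + 1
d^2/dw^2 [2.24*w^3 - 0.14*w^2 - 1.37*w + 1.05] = 13.44*w - 0.28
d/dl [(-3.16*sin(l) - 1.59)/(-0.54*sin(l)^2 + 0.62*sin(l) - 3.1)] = (-1.7064*sin(l)^2 - 1.7172*sin(l) + 10.7818)*cos(l)/(0.2916*sin(l)^4 - 0.6696*sin(l)^3 + 3.7324*sin(l)^2 - 3.844*sin(l) + 9.61)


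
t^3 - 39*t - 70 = (t - 7)*(t + 2)*(t + 5)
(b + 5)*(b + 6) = b^2 + 11*b + 30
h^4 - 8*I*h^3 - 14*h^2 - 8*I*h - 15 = (h - 5*I)*(h - 3*I)*(h - I)*(h + I)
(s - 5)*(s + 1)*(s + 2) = s^3 - 2*s^2 - 13*s - 10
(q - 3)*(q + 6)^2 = q^3 + 9*q^2 - 108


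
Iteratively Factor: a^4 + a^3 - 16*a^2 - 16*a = (a)*(a^3 + a^2 - 16*a - 16) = a*(a - 4)*(a^2 + 5*a + 4) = a*(a - 4)*(a + 1)*(a + 4)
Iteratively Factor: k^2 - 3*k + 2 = (k - 2)*(k - 1)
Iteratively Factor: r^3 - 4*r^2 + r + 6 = (r + 1)*(r^2 - 5*r + 6) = (r - 3)*(r + 1)*(r - 2)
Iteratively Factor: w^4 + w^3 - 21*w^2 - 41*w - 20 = (w + 4)*(w^3 - 3*w^2 - 9*w - 5) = (w - 5)*(w + 4)*(w^2 + 2*w + 1) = (w - 5)*(w + 1)*(w + 4)*(w + 1)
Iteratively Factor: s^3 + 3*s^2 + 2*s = (s + 2)*(s^2 + s) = (s + 1)*(s + 2)*(s)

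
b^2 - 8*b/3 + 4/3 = (b - 2)*(b - 2/3)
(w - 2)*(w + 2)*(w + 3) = w^3 + 3*w^2 - 4*w - 12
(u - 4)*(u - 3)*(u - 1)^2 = u^4 - 9*u^3 + 27*u^2 - 31*u + 12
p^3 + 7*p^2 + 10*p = p*(p + 2)*(p + 5)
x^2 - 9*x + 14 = (x - 7)*(x - 2)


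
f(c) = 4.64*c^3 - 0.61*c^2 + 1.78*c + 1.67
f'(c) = 13.92*c^2 - 1.22*c + 1.78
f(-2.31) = -62.89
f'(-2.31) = 78.88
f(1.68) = 24.94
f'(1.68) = 39.02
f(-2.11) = -48.39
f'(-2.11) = 66.33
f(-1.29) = -11.60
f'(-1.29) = 26.52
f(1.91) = 35.18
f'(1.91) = 50.23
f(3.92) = 278.77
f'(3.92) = 210.90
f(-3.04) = -139.74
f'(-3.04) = 134.13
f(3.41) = 184.63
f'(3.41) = 159.48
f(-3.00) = -134.44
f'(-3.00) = 130.72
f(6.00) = 992.63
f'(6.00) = 495.58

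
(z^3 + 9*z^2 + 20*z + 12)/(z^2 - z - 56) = (z^3 + 9*z^2 + 20*z + 12)/(z^2 - z - 56)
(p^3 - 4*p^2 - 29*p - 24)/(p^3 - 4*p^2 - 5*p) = (p^2 - 5*p - 24)/(p*(p - 5))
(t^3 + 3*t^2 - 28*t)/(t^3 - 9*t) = (t^2 + 3*t - 28)/(t^2 - 9)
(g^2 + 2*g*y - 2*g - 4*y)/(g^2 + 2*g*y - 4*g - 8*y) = (g - 2)/(g - 4)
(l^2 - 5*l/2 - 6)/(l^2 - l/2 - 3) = (l - 4)/(l - 2)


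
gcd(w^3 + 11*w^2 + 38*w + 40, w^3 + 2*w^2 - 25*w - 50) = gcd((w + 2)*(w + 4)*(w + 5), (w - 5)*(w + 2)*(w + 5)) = w^2 + 7*w + 10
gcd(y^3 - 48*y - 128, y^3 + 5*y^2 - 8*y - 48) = y^2 + 8*y + 16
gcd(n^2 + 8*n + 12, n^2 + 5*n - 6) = n + 6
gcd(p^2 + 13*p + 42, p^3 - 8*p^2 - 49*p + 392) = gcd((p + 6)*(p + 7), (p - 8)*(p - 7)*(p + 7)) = p + 7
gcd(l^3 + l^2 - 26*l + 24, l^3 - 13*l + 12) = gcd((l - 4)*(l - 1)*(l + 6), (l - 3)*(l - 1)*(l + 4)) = l - 1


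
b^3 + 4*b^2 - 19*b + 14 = (b - 2)*(b - 1)*(b + 7)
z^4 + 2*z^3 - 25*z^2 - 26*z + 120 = (z - 4)*(z - 2)*(z + 3)*(z + 5)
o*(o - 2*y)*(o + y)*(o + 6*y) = o^4 + 5*o^3*y - 8*o^2*y^2 - 12*o*y^3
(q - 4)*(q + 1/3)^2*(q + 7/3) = q^4 - q^3 - 31*q^2/3 - 173*q/27 - 28/27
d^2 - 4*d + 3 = (d - 3)*(d - 1)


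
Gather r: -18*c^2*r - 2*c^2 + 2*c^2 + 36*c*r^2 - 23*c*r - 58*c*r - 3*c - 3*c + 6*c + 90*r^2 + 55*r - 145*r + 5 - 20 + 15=r^2*(36*c + 90) + r*(-18*c^2 - 81*c - 90)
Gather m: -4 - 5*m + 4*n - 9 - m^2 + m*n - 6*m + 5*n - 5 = -m^2 + m*(n - 11) + 9*n - 18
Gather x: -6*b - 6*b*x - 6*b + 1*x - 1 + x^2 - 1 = -12*b + x^2 + x*(1 - 6*b) - 2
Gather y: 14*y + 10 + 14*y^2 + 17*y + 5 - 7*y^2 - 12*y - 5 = 7*y^2 + 19*y + 10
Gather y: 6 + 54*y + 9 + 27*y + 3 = 81*y + 18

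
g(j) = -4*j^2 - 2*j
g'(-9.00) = 70.00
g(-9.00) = -306.00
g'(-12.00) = 94.00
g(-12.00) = -552.00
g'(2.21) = -19.68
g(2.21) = -23.96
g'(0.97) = -9.76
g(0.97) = -5.70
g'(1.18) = -11.44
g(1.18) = -7.93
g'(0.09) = -2.72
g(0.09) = -0.21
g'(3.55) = -30.40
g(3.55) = -57.51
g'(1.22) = -11.76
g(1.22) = -8.39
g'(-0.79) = 4.32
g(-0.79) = -0.92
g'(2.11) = -18.88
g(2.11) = -22.03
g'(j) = -8*j - 2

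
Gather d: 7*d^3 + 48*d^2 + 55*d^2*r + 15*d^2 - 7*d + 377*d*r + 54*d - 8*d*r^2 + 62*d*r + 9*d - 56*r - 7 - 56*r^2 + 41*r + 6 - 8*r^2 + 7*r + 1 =7*d^3 + d^2*(55*r + 63) + d*(-8*r^2 + 439*r + 56) - 64*r^2 - 8*r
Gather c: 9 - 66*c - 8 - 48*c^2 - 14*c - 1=-48*c^2 - 80*c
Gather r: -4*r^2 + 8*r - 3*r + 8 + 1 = -4*r^2 + 5*r + 9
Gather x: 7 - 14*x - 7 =-14*x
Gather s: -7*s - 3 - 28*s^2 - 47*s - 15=-28*s^2 - 54*s - 18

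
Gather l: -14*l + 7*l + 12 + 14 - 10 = 16 - 7*l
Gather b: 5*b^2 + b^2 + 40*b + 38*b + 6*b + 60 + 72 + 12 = 6*b^2 + 84*b + 144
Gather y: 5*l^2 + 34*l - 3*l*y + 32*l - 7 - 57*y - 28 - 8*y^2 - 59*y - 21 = 5*l^2 + 66*l - 8*y^2 + y*(-3*l - 116) - 56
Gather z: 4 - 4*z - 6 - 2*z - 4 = -6*z - 6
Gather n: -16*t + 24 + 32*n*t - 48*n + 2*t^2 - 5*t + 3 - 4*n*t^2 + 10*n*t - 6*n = n*(-4*t^2 + 42*t - 54) + 2*t^2 - 21*t + 27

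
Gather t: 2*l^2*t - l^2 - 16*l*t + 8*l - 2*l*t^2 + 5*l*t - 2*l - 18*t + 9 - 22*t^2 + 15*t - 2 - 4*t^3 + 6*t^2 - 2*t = -l^2 + 6*l - 4*t^3 + t^2*(-2*l - 16) + t*(2*l^2 - 11*l - 5) + 7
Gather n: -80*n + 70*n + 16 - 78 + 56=-10*n - 6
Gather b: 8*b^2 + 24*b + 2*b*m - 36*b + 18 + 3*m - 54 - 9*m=8*b^2 + b*(2*m - 12) - 6*m - 36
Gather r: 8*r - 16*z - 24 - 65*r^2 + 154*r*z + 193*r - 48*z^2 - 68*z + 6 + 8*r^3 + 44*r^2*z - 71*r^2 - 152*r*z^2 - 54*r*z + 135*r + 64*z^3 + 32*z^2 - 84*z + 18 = 8*r^3 + r^2*(44*z - 136) + r*(-152*z^2 + 100*z + 336) + 64*z^3 - 16*z^2 - 168*z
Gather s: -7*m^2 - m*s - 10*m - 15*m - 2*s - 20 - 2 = -7*m^2 - 25*m + s*(-m - 2) - 22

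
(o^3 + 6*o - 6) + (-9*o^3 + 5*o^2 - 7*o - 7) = -8*o^3 + 5*o^2 - o - 13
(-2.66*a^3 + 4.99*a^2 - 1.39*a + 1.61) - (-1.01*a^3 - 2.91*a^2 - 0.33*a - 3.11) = -1.65*a^3 + 7.9*a^2 - 1.06*a + 4.72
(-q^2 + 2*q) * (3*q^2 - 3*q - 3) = -3*q^4 + 9*q^3 - 3*q^2 - 6*q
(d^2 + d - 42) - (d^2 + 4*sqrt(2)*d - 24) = -4*sqrt(2)*d + d - 18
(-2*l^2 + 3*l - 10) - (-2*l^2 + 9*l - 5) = -6*l - 5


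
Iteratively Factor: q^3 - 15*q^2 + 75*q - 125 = (q - 5)*(q^2 - 10*q + 25) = (q - 5)^2*(q - 5)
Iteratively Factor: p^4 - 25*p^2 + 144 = (p - 4)*(p^3 + 4*p^2 - 9*p - 36) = (p - 4)*(p + 4)*(p^2 - 9) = (p - 4)*(p - 3)*(p + 4)*(p + 3)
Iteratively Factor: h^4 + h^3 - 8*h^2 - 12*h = (h - 3)*(h^3 + 4*h^2 + 4*h) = (h - 3)*(h + 2)*(h^2 + 2*h) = (h - 3)*(h + 2)^2*(h)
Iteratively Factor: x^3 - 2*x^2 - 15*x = (x - 5)*(x^2 + 3*x) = (x - 5)*(x + 3)*(x)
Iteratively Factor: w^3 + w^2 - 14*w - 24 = (w + 3)*(w^2 - 2*w - 8) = (w + 2)*(w + 3)*(w - 4)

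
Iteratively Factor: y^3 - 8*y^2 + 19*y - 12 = (y - 4)*(y^2 - 4*y + 3) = (y - 4)*(y - 3)*(y - 1)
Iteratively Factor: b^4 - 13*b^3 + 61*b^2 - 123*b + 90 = (b - 3)*(b^3 - 10*b^2 + 31*b - 30) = (b - 3)^2*(b^2 - 7*b + 10) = (b - 5)*(b - 3)^2*(b - 2)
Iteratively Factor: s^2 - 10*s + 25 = (s - 5)*(s - 5)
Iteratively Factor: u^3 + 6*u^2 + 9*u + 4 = (u + 1)*(u^2 + 5*u + 4) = (u + 1)*(u + 4)*(u + 1)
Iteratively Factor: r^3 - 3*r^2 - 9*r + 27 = (r - 3)*(r^2 - 9) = (r - 3)^2*(r + 3)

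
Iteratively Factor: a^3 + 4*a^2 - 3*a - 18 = (a + 3)*(a^2 + a - 6) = (a - 2)*(a + 3)*(a + 3)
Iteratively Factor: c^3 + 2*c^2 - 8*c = (c)*(c^2 + 2*c - 8) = c*(c + 4)*(c - 2)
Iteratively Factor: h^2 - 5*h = (h - 5)*(h)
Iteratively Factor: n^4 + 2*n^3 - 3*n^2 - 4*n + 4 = (n - 1)*(n^3 + 3*n^2 - 4) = (n - 1)*(n + 2)*(n^2 + n - 2) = (n - 1)*(n + 2)^2*(n - 1)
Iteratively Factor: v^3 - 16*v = (v + 4)*(v^2 - 4*v) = v*(v + 4)*(v - 4)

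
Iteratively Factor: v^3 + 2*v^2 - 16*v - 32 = (v + 2)*(v^2 - 16) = (v - 4)*(v + 2)*(v + 4)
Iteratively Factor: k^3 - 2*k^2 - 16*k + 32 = (k + 4)*(k^2 - 6*k + 8) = (k - 2)*(k + 4)*(k - 4)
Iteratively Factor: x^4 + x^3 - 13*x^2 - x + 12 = (x + 1)*(x^3 - 13*x + 12) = (x - 3)*(x + 1)*(x^2 + 3*x - 4) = (x - 3)*(x + 1)*(x + 4)*(x - 1)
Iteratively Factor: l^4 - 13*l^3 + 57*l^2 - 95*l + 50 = (l - 1)*(l^3 - 12*l^2 + 45*l - 50) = (l - 2)*(l - 1)*(l^2 - 10*l + 25) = (l - 5)*(l - 2)*(l - 1)*(l - 5)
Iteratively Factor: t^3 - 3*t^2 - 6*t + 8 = (t - 1)*(t^2 - 2*t - 8) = (t - 1)*(t + 2)*(t - 4)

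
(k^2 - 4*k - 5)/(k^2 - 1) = (k - 5)/(k - 1)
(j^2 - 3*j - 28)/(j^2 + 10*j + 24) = (j - 7)/(j + 6)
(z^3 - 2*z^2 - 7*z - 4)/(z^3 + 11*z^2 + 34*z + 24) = (z^2 - 3*z - 4)/(z^2 + 10*z + 24)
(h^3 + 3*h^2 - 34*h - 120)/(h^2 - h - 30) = h + 4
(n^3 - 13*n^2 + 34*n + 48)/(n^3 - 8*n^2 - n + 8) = (n - 6)/(n - 1)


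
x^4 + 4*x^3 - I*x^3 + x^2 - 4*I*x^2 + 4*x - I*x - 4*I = (x + 4)*(x - I)^2*(x + I)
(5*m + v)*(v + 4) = 5*m*v + 20*m + v^2 + 4*v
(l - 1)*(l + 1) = l^2 - 1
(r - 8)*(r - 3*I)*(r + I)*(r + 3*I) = r^4 - 8*r^3 + I*r^3 + 9*r^2 - 8*I*r^2 - 72*r + 9*I*r - 72*I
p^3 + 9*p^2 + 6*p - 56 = (p - 2)*(p + 4)*(p + 7)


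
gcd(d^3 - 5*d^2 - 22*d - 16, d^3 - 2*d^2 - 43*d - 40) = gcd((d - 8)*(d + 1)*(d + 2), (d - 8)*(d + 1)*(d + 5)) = d^2 - 7*d - 8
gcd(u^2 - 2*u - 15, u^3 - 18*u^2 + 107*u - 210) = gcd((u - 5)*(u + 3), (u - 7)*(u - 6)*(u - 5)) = u - 5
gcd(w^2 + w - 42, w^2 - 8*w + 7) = 1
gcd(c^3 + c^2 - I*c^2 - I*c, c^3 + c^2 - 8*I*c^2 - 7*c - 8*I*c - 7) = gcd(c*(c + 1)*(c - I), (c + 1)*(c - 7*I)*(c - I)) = c^2 + c*(1 - I) - I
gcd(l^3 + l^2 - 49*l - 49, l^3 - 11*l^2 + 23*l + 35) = l^2 - 6*l - 7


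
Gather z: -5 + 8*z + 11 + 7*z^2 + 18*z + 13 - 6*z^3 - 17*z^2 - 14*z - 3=-6*z^3 - 10*z^2 + 12*z + 16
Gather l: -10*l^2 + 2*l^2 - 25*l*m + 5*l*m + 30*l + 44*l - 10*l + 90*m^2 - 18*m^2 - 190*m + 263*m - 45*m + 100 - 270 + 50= -8*l^2 + l*(64 - 20*m) + 72*m^2 + 28*m - 120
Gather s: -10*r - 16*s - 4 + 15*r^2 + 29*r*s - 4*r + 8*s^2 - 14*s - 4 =15*r^2 - 14*r + 8*s^2 + s*(29*r - 30) - 8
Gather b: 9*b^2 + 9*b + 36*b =9*b^2 + 45*b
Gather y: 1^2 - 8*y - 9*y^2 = -9*y^2 - 8*y + 1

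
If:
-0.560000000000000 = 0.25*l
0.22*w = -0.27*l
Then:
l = -2.24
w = 2.75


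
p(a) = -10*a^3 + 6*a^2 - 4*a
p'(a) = -30*a^2 + 12*a - 4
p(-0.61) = 6.94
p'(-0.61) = -22.48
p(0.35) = -1.09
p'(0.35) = -3.48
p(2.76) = -175.58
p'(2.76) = -199.41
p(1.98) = -62.02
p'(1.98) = -97.85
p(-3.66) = 585.29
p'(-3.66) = -449.79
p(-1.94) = 103.36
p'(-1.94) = -140.19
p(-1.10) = 24.97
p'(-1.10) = -53.50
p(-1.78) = 82.53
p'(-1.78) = -120.41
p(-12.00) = 18192.00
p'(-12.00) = -4468.00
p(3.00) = -228.00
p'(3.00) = -238.00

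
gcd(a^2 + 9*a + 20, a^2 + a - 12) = a + 4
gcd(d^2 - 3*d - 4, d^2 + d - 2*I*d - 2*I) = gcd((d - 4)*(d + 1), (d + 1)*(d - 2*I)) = d + 1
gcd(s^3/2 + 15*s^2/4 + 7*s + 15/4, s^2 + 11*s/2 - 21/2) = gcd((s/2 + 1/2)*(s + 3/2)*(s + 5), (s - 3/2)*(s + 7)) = 1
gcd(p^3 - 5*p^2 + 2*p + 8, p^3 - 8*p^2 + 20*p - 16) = p^2 - 6*p + 8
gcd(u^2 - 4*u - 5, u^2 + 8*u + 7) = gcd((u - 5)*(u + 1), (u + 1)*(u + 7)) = u + 1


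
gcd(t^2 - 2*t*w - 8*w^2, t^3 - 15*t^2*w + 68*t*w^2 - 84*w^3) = 1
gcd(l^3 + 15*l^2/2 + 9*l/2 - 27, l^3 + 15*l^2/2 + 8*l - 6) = l + 6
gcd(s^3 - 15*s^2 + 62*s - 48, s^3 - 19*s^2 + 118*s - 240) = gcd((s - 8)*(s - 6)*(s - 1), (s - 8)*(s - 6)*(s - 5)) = s^2 - 14*s + 48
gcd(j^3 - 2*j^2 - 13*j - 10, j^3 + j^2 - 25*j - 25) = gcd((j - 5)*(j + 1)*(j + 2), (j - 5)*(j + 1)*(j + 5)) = j^2 - 4*j - 5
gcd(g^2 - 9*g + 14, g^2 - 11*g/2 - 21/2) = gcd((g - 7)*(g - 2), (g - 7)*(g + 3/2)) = g - 7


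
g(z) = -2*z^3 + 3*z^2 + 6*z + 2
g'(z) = -6*z^2 + 6*z + 6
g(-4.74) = 253.96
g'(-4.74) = -157.25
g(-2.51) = 37.47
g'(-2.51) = -46.86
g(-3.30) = 86.74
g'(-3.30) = -79.14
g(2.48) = 4.83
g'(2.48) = -16.02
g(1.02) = 9.12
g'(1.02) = 5.88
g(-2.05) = 19.54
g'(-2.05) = -31.52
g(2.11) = 9.23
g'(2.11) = -8.05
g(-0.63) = -0.09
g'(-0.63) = -0.16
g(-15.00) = 7337.00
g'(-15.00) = -1434.00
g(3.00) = -7.00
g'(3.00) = -30.00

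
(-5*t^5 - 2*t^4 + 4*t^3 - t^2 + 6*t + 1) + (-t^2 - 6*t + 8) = -5*t^5 - 2*t^4 + 4*t^3 - 2*t^2 + 9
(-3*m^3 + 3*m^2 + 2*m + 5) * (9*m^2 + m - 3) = -27*m^5 + 24*m^4 + 30*m^3 + 38*m^2 - m - 15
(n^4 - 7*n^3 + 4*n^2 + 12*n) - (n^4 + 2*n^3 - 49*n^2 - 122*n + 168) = -9*n^3 + 53*n^2 + 134*n - 168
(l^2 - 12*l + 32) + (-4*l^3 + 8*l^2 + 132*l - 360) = -4*l^3 + 9*l^2 + 120*l - 328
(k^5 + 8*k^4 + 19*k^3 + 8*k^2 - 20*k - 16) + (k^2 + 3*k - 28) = k^5 + 8*k^4 + 19*k^3 + 9*k^2 - 17*k - 44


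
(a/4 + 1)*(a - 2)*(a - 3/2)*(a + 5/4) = a^4/4 + 7*a^3/16 - 83*a^2/32 - 7*a/16 + 15/4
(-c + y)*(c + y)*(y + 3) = -c^2*y - 3*c^2 + y^3 + 3*y^2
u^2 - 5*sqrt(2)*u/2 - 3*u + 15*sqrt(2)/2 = (u - 3)*(u - 5*sqrt(2)/2)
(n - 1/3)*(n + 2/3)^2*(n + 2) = n^4 + 3*n^3 + 2*n^2 - 4*n/27 - 8/27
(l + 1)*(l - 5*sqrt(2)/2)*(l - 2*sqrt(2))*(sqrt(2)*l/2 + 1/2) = sqrt(2)*l^4/2 - 4*l^3 + sqrt(2)*l^3/2 - 4*l^2 + 11*sqrt(2)*l^2/4 + 11*sqrt(2)*l/4 + 5*l + 5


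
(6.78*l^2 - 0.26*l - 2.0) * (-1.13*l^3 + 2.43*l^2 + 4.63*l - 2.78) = -7.6614*l^5 + 16.7692*l^4 + 33.0196*l^3 - 24.9122*l^2 - 8.5372*l + 5.56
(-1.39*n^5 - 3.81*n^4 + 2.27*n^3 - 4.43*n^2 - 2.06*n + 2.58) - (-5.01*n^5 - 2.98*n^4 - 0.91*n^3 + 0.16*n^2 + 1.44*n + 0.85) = 3.62*n^5 - 0.83*n^4 + 3.18*n^3 - 4.59*n^2 - 3.5*n + 1.73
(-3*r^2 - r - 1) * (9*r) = -27*r^3 - 9*r^2 - 9*r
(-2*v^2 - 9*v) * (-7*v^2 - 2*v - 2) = 14*v^4 + 67*v^3 + 22*v^2 + 18*v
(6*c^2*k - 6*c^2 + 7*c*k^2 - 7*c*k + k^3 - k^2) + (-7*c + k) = 6*c^2*k - 6*c^2 + 7*c*k^2 - 7*c*k - 7*c + k^3 - k^2 + k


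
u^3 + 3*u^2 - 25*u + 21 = (u - 3)*(u - 1)*(u + 7)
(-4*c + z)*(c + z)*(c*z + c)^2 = -4*c^4*z^2 - 8*c^4*z - 4*c^4 - 3*c^3*z^3 - 6*c^3*z^2 - 3*c^3*z + c^2*z^4 + 2*c^2*z^3 + c^2*z^2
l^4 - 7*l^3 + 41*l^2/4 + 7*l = l*(l - 4)*(l - 7/2)*(l + 1/2)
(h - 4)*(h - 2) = h^2 - 6*h + 8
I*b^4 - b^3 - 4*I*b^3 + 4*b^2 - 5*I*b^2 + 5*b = b*(b - 5)*(b + I)*(I*b + I)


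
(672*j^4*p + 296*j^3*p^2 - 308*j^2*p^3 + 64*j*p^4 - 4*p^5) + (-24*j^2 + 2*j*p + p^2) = 672*j^4*p + 296*j^3*p^2 - 308*j^2*p^3 - 24*j^2 + 64*j*p^4 + 2*j*p - 4*p^5 + p^2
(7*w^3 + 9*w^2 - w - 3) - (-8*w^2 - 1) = 7*w^3 + 17*w^2 - w - 2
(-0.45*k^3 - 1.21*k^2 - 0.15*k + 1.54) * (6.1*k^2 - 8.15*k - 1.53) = -2.745*k^5 - 3.7135*k^4 + 9.635*k^3 + 12.4678*k^2 - 12.3215*k - 2.3562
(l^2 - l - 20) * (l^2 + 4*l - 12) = l^4 + 3*l^3 - 36*l^2 - 68*l + 240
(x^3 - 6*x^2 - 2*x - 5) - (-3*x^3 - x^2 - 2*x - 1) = 4*x^3 - 5*x^2 - 4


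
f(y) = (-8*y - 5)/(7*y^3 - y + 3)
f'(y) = (1 - 21*y^2)*(-8*y - 5)/(7*y^3 - y + 3)^2 - 8/(7*y^3 - y + 3)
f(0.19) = -2.28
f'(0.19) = -2.99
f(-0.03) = -1.57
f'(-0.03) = -3.15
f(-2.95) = -0.11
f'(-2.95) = -0.07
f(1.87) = -0.43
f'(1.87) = 0.49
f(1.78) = -0.47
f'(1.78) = 0.56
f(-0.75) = 1.25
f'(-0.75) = -27.07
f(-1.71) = -0.29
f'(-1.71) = -0.31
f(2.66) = -0.20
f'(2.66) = 0.16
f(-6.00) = -0.03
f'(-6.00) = -0.00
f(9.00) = -0.02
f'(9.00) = 0.00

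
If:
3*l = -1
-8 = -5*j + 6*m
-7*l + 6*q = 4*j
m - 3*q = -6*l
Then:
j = -13/7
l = -1/3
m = -121/42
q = -205/126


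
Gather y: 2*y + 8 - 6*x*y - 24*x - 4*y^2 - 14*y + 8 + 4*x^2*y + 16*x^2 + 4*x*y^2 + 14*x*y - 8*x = 16*x^2 - 32*x + y^2*(4*x - 4) + y*(4*x^2 + 8*x - 12) + 16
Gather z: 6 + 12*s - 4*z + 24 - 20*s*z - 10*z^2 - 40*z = 12*s - 10*z^2 + z*(-20*s - 44) + 30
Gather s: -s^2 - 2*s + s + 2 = -s^2 - s + 2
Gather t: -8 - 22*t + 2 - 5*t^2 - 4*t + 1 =-5*t^2 - 26*t - 5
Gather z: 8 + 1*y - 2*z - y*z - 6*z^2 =y - 6*z^2 + z*(-y - 2) + 8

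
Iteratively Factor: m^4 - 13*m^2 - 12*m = (m)*(m^3 - 13*m - 12) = m*(m + 1)*(m^2 - m - 12) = m*(m + 1)*(m + 3)*(m - 4)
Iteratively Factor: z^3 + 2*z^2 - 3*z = (z + 3)*(z^2 - z) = (z - 1)*(z + 3)*(z)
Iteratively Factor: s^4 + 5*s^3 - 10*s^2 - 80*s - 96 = (s - 4)*(s^3 + 9*s^2 + 26*s + 24) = (s - 4)*(s + 3)*(s^2 + 6*s + 8) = (s - 4)*(s + 2)*(s + 3)*(s + 4)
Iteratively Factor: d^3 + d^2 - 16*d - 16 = (d + 4)*(d^2 - 3*d - 4) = (d + 1)*(d + 4)*(d - 4)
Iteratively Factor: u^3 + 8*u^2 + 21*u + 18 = (u + 2)*(u^2 + 6*u + 9) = (u + 2)*(u + 3)*(u + 3)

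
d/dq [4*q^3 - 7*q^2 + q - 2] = 12*q^2 - 14*q + 1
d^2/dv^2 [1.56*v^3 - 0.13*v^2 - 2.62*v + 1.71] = 9.36*v - 0.26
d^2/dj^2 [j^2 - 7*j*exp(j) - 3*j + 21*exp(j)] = -7*j*exp(j) + 7*exp(j) + 2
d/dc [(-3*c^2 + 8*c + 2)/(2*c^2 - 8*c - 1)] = 2*(4*c^2 - c + 4)/(4*c^4 - 32*c^3 + 60*c^2 + 16*c + 1)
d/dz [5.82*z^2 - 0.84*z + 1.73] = 11.64*z - 0.84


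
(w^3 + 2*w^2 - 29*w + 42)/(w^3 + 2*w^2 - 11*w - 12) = (w^2 + 5*w - 14)/(w^2 + 5*w + 4)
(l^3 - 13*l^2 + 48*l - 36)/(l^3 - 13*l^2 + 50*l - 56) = (l^3 - 13*l^2 + 48*l - 36)/(l^3 - 13*l^2 + 50*l - 56)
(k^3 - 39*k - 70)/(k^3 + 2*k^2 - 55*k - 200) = (k^2 - 5*k - 14)/(k^2 - 3*k - 40)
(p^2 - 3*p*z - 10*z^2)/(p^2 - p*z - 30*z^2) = (-p^2 + 3*p*z + 10*z^2)/(-p^2 + p*z + 30*z^2)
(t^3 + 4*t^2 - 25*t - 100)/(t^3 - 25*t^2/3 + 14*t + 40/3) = 3*(t^2 + 9*t + 20)/(3*t^2 - 10*t - 8)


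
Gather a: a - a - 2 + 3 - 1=0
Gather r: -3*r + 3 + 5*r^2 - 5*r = 5*r^2 - 8*r + 3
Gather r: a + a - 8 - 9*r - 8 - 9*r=2*a - 18*r - 16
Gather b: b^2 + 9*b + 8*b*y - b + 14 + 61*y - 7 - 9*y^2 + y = b^2 + b*(8*y + 8) - 9*y^2 + 62*y + 7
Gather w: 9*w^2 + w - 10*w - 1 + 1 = 9*w^2 - 9*w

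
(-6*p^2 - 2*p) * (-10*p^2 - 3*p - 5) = 60*p^4 + 38*p^3 + 36*p^2 + 10*p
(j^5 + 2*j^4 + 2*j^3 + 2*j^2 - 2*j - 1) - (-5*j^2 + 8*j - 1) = j^5 + 2*j^4 + 2*j^3 + 7*j^2 - 10*j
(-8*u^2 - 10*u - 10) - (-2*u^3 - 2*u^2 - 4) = 2*u^3 - 6*u^2 - 10*u - 6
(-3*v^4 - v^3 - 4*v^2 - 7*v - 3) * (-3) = 9*v^4 + 3*v^3 + 12*v^2 + 21*v + 9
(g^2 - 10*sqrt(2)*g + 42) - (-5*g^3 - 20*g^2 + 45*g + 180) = 5*g^3 + 21*g^2 - 45*g - 10*sqrt(2)*g - 138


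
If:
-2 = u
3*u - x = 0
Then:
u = -2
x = -6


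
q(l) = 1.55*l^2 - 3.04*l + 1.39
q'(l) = 3.1*l - 3.04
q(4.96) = 24.44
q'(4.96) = 12.34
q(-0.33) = 2.56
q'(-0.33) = -4.06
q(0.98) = -0.10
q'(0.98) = -0.00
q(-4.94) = 54.23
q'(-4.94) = -18.35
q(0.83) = -0.07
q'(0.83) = -0.47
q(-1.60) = 10.22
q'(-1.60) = -8.00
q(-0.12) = 1.78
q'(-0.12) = -3.41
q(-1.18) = 7.14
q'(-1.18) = -6.70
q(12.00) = 188.11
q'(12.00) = 34.16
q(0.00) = 1.39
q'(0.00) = -3.04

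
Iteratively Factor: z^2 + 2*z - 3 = (z + 3)*(z - 1)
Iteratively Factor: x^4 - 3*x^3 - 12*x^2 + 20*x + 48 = (x + 2)*(x^3 - 5*x^2 - 2*x + 24) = (x - 4)*(x + 2)*(x^2 - x - 6) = (x - 4)*(x - 3)*(x + 2)*(x + 2)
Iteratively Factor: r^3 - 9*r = (r + 3)*(r^2 - 3*r) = (r - 3)*(r + 3)*(r)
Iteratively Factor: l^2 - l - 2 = (l - 2)*(l + 1)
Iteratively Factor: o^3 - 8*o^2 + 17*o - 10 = (o - 1)*(o^2 - 7*o + 10) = (o - 5)*(o - 1)*(o - 2)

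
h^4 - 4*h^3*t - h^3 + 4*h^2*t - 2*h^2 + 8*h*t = h*(h - 2)*(h + 1)*(h - 4*t)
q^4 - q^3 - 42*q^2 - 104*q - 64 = (q - 8)*(q + 1)*(q + 2)*(q + 4)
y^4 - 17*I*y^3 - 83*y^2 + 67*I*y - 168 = (y - 8*I)*(y - 7*I)*(y - 3*I)*(y + I)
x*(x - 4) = x^2 - 4*x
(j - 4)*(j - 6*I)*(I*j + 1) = I*j^3 + 7*j^2 - 4*I*j^2 - 28*j - 6*I*j + 24*I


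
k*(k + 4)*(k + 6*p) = k^3 + 6*k^2*p + 4*k^2 + 24*k*p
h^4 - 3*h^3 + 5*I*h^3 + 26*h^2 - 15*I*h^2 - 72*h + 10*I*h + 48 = (h - 2)*(h - 1)*(h - 3*I)*(h + 8*I)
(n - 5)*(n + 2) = n^2 - 3*n - 10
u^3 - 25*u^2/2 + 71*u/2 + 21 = (u - 7)*(u - 6)*(u + 1/2)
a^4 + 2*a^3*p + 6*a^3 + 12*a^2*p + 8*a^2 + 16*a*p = a*(a + 2)*(a + 4)*(a + 2*p)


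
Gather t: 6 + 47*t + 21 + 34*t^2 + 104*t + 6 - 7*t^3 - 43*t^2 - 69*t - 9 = -7*t^3 - 9*t^2 + 82*t + 24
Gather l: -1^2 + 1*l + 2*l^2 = 2*l^2 + l - 1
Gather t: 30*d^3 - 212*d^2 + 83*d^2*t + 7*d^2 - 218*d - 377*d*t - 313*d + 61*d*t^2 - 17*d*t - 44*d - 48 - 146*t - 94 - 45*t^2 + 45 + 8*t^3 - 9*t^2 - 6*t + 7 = 30*d^3 - 205*d^2 - 575*d + 8*t^3 + t^2*(61*d - 54) + t*(83*d^2 - 394*d - 152) - 90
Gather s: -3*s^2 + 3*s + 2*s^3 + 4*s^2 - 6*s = 2*s^3 + s^2 - 3*s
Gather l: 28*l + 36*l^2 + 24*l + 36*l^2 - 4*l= 72*l^2 + 48*l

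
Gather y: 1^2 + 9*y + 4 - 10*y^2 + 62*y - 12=-10*y^2 + 71*y - 7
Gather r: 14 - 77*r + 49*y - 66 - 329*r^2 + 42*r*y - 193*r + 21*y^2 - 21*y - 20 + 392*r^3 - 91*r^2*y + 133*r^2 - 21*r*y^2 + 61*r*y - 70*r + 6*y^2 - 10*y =392*r^3 + r^2*(-91*y - 196) + r*(-21*y^2 + 103*y - 340) + 27*y^2 + 18*y - 72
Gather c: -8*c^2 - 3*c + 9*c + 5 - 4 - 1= -8*c^2 + 6*c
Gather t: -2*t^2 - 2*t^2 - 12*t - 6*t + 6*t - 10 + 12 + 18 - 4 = -4*t^2 - 12*t + 16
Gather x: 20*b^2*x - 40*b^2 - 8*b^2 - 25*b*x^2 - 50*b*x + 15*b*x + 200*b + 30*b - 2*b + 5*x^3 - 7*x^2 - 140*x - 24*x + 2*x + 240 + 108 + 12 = -48*b^2 + 228*b + 5*x^3 + x^2*(-25*b - 7) + x*(20*b^2 - 35*b - 162) + 360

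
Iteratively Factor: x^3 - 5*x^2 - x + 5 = (x + 1)*(x^2 - 6*x + 5) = (x - 5)*(x + 1)*(x - 1)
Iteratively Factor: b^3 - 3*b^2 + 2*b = (b)*(b^2 - 3*b + 2) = b*(b - 2)*(b - 1)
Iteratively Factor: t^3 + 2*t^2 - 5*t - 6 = (t - 2)*(t^2 + 4*t + 3) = (t - 2)*(t + 1)*(t + 3)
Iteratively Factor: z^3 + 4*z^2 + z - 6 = (z + 3)*(z^2 + z - 2) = (z - 1)*(z + 3)*(z + 2)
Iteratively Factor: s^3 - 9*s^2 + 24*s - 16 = (s - 1)*(s^2 - 8*s + 16) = (s - 4)*(s - 1)*(s - 4)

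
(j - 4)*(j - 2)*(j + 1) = j^3 - 5*j^2 + 2*j + 8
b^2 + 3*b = b*(b + 3)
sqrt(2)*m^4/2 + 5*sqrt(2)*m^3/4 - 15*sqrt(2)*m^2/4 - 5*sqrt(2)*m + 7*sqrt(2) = (m - 2)*(m - 1)*(m + 7/2)*(sqrt(2)*m/2 + sqrt(2))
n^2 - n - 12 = (n - 4)*(n + 3)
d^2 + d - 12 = (d - 3)*(d + 4)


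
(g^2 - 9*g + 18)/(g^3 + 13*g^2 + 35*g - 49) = (g^2 - 9*g + 18)/(g^3 + 13*g^2 + 35*g - 49)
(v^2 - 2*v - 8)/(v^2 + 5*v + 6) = (v - 4)/(v + 3)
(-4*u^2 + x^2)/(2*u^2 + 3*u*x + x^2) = (-2*u + x)/(u + x)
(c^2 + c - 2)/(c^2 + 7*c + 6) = (c^2 + c - 2)/(c^2 + 7*c + 6)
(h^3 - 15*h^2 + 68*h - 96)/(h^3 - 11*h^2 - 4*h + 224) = (h^2 - 7*h + 12)/(h^2 - 3*h - 28)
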